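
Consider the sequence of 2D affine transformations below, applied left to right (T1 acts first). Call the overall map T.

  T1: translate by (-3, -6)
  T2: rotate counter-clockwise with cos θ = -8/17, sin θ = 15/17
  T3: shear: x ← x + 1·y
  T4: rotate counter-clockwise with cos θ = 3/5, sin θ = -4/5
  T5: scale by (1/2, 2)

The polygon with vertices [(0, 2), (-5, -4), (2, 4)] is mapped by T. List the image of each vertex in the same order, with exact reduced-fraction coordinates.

image vertices: (161/170, -38/5), (181/85, -96/5), (121/170, -18/5)

T1 translate by (-3, -6): (0, 2) → (-3, -4); (-5, -4) → (-8, -10); (2, 4) → (-1, -2)
T2 rotate counter-clockwise with cos θ = -8/17, sin θ = 15/17: (-3, -4) → (84/17, -13/17); (-8, -10) → (214/17, -40/17); (-1, -2) → (38/17, 1/17)
T3 shear: x ← x + 1·y: (84/17, -13/17) → (71/17, -13/17); (214/17, -40/17) → (174/17, -40/17); (38/17, 1/17) → (39/17, 1/17)
T4 rotate counter-clockwise with cos θ = 3/5, sin θ = -4/5: (71/17, -13/17) → (161/85, -19/5); (174/17, -40/17) → (362/85, -48/5); (39/17, 1/17) → (121/85, -9/5)
T5 scale by (1/2, 2): (161/85, -19/5) → (161/170, -38/5); (362/85, -48/5) → (181/85, -96/5); (121/85, -9/5) → (121/170, -18/5)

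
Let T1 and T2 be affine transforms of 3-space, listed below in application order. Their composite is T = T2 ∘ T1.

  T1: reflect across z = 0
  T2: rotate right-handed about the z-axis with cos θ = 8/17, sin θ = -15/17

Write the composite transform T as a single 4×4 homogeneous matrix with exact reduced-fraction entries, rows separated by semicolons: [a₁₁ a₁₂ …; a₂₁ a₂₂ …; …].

T = [8/17 15/17 0 0; -15/17 8/17 0 0; 0 0 -1 0; 0 0 0 1]

T1 = [1 0 0 0; 0 1 0 0; 0 0 -1 0; 0 0 0 1]
T2·T1 = [8/17 15/17 0 0; -15/17 8/17 0 0; 0 0 -1 0; 0 0 0 1]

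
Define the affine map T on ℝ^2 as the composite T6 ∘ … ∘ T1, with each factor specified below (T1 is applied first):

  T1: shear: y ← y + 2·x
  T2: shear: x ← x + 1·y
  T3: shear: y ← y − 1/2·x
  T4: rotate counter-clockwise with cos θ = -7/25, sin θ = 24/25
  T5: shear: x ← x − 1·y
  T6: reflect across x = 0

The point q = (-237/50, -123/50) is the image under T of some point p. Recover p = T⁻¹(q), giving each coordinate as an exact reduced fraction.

T1 = [1 0 0; 2 1 0; 0 0 1]
T2·T1 = [3 1 0; 2 1 0; 0 0 1]
T3·…·T1 = [3 1 0; 1/2 1/2 0; 0 0 1]
T4·…·T1 = [-33/25 -19/25 0; 137/50 41/50 0; 0 0 1]
T5·…·T1 = [-203/50 -79/50 0; 137/50 41/50 0; 0 0 1]
T6·…·T1 = [203/50 79/50 0; 137/50 41/50 0; 0 0 1]
det M = -1; M⁻¹ = [-41/50 79/50 0; 137/50 -203/50 0; 0 0 1]
M⁻¹ · (-237/50, -123/50)ᵀ = (0, -3)ᵀ

p = (0, -3)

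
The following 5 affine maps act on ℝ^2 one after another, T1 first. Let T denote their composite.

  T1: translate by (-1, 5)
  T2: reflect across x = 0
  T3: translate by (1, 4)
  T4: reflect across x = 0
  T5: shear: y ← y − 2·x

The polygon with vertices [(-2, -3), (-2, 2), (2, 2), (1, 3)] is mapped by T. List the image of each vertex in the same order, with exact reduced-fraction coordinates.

image vertices: (-4, 14), (-4, 19), (0, 11), (-1, 14)

T1 translate by (-1, 5): (-2, -3) → (-3, 2); (-2, 2) → (-3, 7); (2, 2) → (1, 7); (1, 3) → (0, 8)
T2 reflect across x = 0: (-3, 2) → (3, 2); (-3, 7) → (3, 7); (1, 7) → (-1, 7); (0, 8) → (0, 8)
T3 translate by (1, 4): (3, 2) → (4, 6); (3, 7) → (4, 11); (-1, 7) → (0, 11); (0, 8) → (1, 12)
T4 reflect across x = 0: (4, 6) → (-4, 6); (4, 11) → (-4, 11); (0, 11) → (0, 11); (1, 12) → (-1, 12)
T5 shear: y ← y − 2·x: (-4, 6) → (-4, 14); (-4, 11) → (-4, 19); (0, 11) → (0, 11); (-1, 12) → (-1, 14)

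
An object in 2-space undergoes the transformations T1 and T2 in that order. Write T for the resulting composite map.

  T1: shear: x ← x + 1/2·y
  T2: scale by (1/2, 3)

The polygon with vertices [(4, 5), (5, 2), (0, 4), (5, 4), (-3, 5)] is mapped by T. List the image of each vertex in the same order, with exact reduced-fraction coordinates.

image vertices: (13/4, 15), (3, 6), (1, 12), (7/2, 12), (-1/4, 15)

T1 shear: x ← x + 1/2·y: (4, 5) → (13/2, 5); (5, 2) → (6, 2); (0, 4) → (2, 4); (5, 4) → (7, 4); (-3, 5) → (-1/2, 5)
T2 scale by (1/2, 3): (13/2, 5) → (13/4, 15); (6, 2) → (3, 6); (2, 4) → (1, 12); (7, 4) → (7/2, 12); (-1/2, 5) → (-1/4, 15)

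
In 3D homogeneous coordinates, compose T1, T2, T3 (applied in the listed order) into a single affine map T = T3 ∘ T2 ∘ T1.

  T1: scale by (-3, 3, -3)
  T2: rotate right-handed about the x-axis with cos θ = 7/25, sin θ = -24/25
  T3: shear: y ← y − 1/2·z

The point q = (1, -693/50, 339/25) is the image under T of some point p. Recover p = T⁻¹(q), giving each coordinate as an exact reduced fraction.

T1 = [-3 0 0 0; 0 3 0 0; 0 0 -3 0; 0 0 0 1]
T2·T1 = [-3 0 0 0; 0 21/25 -72/25 0; 0 -72/25 -21/25 0; 0 0 0 1]
T3·…·T1 = [-3 0 0 0; 0 57/25 -123/50 0; 0 -72/25 -21/25 0; 0 0 0 1]
det M = 27; M⁻¹ = [-1/3 0 0 0; 0 7/75 -41/150 0; 0 -8/25 -19/75 0; 0 0 0 1]
M⁻¹ · (1, -693/50, 339/25)ᵀ = (-1/3, -5, 1)ᵀ

p = (-1/3, -5, 1)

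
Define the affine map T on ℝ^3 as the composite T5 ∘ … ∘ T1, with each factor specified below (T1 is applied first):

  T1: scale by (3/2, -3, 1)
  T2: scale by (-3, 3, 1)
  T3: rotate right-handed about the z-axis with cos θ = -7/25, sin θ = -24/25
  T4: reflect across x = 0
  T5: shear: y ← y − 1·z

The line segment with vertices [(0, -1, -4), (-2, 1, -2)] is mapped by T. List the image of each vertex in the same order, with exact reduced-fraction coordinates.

T1 scale by (3/2, -3, 1): (0, -1, -4) → (0, 3, -4); (-2, 1, -2) → (-3, -3, -2)
T2 scale by (-3, 3, 1): (0, 3, -4) → (0, 9, -4); (-3, -3, -2) → (9, -9, -2)
T3 rotate right-handed about the z-axis with cos θ = -7/25, sin θ = -24/25: (0, 9, -4) → (216/25, -63/25, -4); (9, -9, -2) → (-279/25, -153/25, -2)
T4 reflect across x = 0: (216/25, -63/25, -4) → (-216/25, -63/25, -4); (-279/25, -153/25, -2) → (279/25, -153/25, -2)
T5 shear: y ← y − 1·z: (-216/25, -63/25, -4) → (-216/25, 37/25, -4); (279/25, -153/25, -2) → (279/25, -103/25, -2)

image vertices: (-216/25, 37/25, -4), (279/25, -103/25, -2)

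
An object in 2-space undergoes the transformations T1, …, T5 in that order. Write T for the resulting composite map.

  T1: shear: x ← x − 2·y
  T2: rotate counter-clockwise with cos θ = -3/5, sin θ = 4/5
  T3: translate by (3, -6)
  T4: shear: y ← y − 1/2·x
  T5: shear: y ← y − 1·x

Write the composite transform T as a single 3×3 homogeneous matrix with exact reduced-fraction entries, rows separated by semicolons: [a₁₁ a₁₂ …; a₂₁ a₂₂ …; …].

T = [-3/5 2/5 3; 17/10 -14/5 -21/2; 0 0 1]

T1 = [1 -2 0; 0 1 0; 0 0 1]
T2·T1 = [-3/5 2/5 0; 4/5 -11/5 0; 0 0 1]
T3·…·T1 = [-3/5 2/5 3; 4/5 -11/5 -6; 0 0 1]
T4·…·T1 = [-3/5 2/5 3; 11/10 -12/5 -15/2; 0 0 1]
T5·…·T1 = [-3/5 2/5 3; 17/10 -14/5 -21/2; 0 0 1]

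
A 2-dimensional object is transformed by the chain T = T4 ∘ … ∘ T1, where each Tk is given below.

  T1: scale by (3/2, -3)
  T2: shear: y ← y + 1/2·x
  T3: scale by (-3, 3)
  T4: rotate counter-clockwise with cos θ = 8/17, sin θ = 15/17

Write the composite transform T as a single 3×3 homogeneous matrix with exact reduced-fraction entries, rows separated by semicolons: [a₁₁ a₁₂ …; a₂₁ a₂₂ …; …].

T = [-279/68 135/17 0; -99/34 -72/17 0; 0 0 1]

T1 = [3/2 0 0; 0 -3 0; 0 0 1]
T2·T1 = [3/2 0 0; 3/4 -3 0; 0 0 1]
T3·…·T1 = [-9/2 0 0; 9/4 -9 0; 0 0 1]
T4·…·T1 = [-279/68 135/17 0; -99/34 -72/17 0; 0 0 1]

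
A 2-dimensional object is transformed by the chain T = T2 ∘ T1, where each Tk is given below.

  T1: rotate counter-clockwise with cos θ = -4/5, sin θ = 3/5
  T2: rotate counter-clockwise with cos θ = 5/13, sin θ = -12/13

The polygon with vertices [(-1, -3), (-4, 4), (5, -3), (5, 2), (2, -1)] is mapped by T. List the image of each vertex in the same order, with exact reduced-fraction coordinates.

image vertices: (173/65, -111/65), (-316/65, -188/65), (269/65, 267/65), (-46/65, 347/65), (19/13, 22/13)

T1 rotate counter-clockwise with cos θ = -4/5, sin θ = 3/5: (-1, -3) → (13/5, 9/5); (-4, 4) → (4/5, -28/5); (5, -3) → (-11/5, 27/5); (5, 2) → (-26/5, 7/5); (2, -1) → (-1, 2)
T2 rotate counter-clockwise with cos θ = 5/13, sin θ = -12/13: (13/5, 9/5) → (173/65, -111/65); (4/5, -28/5) → (-316/65, -188/65); (-11/5, 27/5) → (269/65, 267/65); (-26/5, 7/5) → (-46/65, 347/65); (-1, 2) → (19/13, 22/13)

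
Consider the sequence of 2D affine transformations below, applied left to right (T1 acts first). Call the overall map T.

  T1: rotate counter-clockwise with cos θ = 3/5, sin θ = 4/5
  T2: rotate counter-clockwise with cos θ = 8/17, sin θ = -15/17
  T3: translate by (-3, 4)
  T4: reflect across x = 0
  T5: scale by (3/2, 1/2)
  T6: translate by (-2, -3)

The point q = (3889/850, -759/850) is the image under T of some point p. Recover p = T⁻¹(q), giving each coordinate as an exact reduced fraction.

T1 = [3/5 -4/5 0; 4/5 3/5 0; 0 0 1]
T2·T1 = [84/85 13/85 0; -13/85 84/85 0; 0 0 1]
T3·…·T1 = [84/85 13/85 -3; -13/85 84/85 4; 0 0 1]
T4·…·T1 = [-84/85 -13/85 3; -13/85 84/85 4; 0 0 1]
T5·…·T1 = [-126/85 -39/170 9/2; -13/170 42/85 2; 0 0 1]
T6·…·T1 = [-126/85 -39/170 5/2; -13/170 42/85 -1; 0 0 1]
det M = -3/4; M⁻¹ = [-56/85 -26/85 114/85; -26/255 168/85 569/255; 0 0 1]
M⁻¹ · (3889/850, -759/850)ᵀ = (-7/5, 0)ᵀ

p = (-7/5, 0)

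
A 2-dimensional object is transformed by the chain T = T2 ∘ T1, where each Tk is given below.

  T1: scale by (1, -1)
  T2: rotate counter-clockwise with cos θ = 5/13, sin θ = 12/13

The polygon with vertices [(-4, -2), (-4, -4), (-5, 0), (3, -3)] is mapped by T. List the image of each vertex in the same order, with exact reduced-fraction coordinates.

T1 scale by (1, -1): (-4, -2) → (-4, 2); (-4, -4) → (-4, 4); (-5, 0) → (-5, 0); (3, -3) → (3, 3)
T2 rotate counter-clockwise with cos θ = 5/13, sin θ = 12/13: (-4, 2) → (-44/13, -38/13); (-4, 4) → (-68/13, -28/13); (-5, 0) → (-25/13, -60/13); (3, 3) → (-21/13, 51/13)

image vertices: (-44/13, -38/13), (-68/13, -28/13), (-25/13, -60/13), (-21/13, 51/13)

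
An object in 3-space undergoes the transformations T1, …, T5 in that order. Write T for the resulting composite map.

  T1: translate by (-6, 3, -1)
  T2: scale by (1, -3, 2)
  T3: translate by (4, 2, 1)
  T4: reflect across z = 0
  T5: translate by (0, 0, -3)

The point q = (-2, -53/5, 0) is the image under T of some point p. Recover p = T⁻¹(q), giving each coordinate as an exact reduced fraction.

p = (0, 6/5, -1)

T1 = [1 0 0 -6; 0 1 0 3; 0 0 1 -1; 0 0 0 1]
T2·T1 = [1 0 0 -6; 0 -3 0 -9; 0 0 2 -2; 0 0 0 1]
T3·…·T1 = [1 0 0 -2; 0 -3 0 -7; 0 0 2 -1; 0 0 0 1]
T4·…·T1 = [1 0 0 -2; 0 -3 0 -7; 0 0 -2 1; 0 0 0 1]
T5·…·T1 = [1 0 0 -2; 0 -3 0 -7; 0 0 -2 -2; 0 0 0 1]
det M = 6; M⁻¹ = [1 0 0 2; 0 -1/3 0 -7/3; 0 0 -1/2 -1; 0 0 0 1]
M⁻¹ · (-2, -53/5, 0)ᵀ = (0, 6/5, -1)ᵀ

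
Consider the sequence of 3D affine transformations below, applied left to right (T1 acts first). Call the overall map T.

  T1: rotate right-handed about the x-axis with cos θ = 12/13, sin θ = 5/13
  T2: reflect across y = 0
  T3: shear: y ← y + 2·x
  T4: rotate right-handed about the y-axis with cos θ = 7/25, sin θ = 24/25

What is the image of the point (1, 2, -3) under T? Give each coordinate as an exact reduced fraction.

T(p) = (-41/25, -1, -38/25)

T1 rotate right-handed about the x-axis with cos θ = 12/13, sin θ = 5/13: (1, 2, -3) → (1, 3, -2)
T2 reflect across y = 0: (1, 3, -2) → (1, -3, -2)
T3 shear: y ← y + 2·x: (1, -3, -2) → (1, -1, -2)
T4 rotate right-handed about the y-axis with cos θ = 7/25, sin θ = 24/25: (1, -1, -2) → (-41/25, -1, -38/25)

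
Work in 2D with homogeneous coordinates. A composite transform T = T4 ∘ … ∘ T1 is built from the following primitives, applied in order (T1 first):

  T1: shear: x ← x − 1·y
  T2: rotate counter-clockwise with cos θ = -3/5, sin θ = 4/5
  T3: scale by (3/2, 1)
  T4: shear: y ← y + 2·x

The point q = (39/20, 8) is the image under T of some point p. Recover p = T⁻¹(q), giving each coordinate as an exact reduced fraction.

p = (-1, -7/2)

T1 = [1 -1 0; 0 1 0; 0 0 1]
T2·T1 = [-3/5 -1/5 0; 4/5 -7/5 0; 0 0 1]
T3·…·T1 = [-9/10 -3/10 0; 4/5 -7/5 0; 0 0 1]
T4·…·T1 = [-9/10 -3/10 0; -1 -2 0; 0 0 1]
det M = 3/2; M⁻¹ = [-4/3 1/5 0; 2/3 -3/5 0; 0 0 1]
M⁻¹ · (39/20, 8)ᵀ = (-1, -7/2)ᵀ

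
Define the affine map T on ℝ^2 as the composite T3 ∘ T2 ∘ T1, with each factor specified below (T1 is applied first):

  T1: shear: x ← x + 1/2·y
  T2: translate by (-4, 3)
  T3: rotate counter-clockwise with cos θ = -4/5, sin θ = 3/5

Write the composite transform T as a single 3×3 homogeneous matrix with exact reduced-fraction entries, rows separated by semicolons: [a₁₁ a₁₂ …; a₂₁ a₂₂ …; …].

T1 = [1 1/2 0; 0 1 0; 0 0 1]
T2·T1 = [1 1/2 -4; 0 1 3; 0 0 1]
T3·…·T1 = [-4/5 -1 7/5; 3/5 -1/2 -24/5; 0 0 1]

T = [-4/5 -1 7/5; 3/5 -1/2 -24/5; 0 0 1]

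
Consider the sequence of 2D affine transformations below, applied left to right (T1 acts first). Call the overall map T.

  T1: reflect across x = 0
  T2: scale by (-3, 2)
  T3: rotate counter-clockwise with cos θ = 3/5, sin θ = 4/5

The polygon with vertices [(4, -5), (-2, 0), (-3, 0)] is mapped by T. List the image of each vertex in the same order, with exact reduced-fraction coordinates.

T1 reflect across x = 0: (4, -5) → (-4, -5); (-2, 0) → (2, 0); (-3, 0) → (3, 0)
T2 scale by (-3, 2): (-4, -5) → (12, -10); (2, 0) → (-6, 0); (3, 0) → (-9, 0)
T3 rotate counter-clockwise with cos θ = 3/5, sin θ = 4/5: (12, -10) → (76/5, 18/5); (-6, 0) → (-18/5, -24/5); (-9, 0) → (-27/5, -36/5)

image vertices: (76/5, 18/5), (-18/5, -24/5), (-27/5, -36/5)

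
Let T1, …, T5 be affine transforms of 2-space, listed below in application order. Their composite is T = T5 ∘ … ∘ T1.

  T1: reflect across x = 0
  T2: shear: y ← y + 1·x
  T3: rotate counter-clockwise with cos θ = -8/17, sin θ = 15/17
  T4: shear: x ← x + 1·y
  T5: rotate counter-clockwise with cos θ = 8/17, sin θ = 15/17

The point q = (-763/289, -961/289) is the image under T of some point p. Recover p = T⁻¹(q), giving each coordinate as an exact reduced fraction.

p = (-3, 1)

T1 = [-1 0 0; 0 1 0; 0 0 1]
T2·T1 = [-1 0 0; -1 1 0; 0 0 1]
T3·…·T1 = [23/17 -15/17 0; -7/17 -8/17 0; 0 0 1]
T4·…·T1 = [16/17 -23/17 0; -7/17 -8/17 0; 0 0 1]
T5·…·T1 = [233/289 -64/289 0; 184/289 -409/289 0; 0 0 1]
det M = -1; M⁻¹ = [409/289 -64/289 0; 184/289 -233/289 0; 0 0 1]
M⁻¹ · (-763/289, -961/289)ᵀ = (-3, 1)ᵀ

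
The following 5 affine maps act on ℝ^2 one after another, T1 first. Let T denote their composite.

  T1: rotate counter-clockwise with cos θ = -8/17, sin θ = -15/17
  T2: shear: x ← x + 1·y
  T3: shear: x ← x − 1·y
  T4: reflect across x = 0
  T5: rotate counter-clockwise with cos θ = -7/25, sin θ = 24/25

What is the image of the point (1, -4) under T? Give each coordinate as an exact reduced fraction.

T(p) = (-52/25, 89/25)

T1 rotate counter-clockwise with cos θ = -8/17, sin θ = -15/17: (1, -4) → (-4, 1)
T2 shear: x ← x + 1·y: (-4, 1) → (-3, 1)
T3 shear: x ← x − 1·y: (-3, 1) → (-4, 1)
T4 reflect across x = 0: (-4, 1) → (4, 1)
T5 rotate counter-clockwise with cos θ = -7/25, sin θ = 24/25: (4, 1) → (-52/25, 89/25)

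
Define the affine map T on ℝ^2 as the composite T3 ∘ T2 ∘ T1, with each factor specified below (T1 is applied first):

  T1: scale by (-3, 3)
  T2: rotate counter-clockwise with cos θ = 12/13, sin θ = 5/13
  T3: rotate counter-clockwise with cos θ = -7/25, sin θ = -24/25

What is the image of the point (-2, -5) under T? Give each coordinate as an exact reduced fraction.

T1 scale by (-3, 3): (-2, -5) → (6, -15)
T2 rotate counter-clockwise with cos θ = 12/13, sin θ = 5/13: (6, -15) → (147/13, -150/13)
T3 rotate counter-clockwise with cos θ = -7/25, sin θ = -24/25: (147/13, -150/13) → (-4629/325, -2478/325)

T(p) = (-4629/325, -2478/325)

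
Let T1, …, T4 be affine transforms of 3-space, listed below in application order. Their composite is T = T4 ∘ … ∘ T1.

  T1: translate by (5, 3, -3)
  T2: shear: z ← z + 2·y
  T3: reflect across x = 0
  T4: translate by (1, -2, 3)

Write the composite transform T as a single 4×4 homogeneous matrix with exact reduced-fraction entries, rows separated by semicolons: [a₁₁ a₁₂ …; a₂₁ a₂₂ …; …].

T1 = [1 0 0 5; 0 1 0 3; 0 0 1 -3; 0 0 0 1]
T2·T1 = [1 0 0 5; 0 1 0 3; 0 2 1 3; 0 0 0 1]
T3·…·T1 = [-1 0 0 -5; 0 1 0 3; 0 2 1 3; 0 0 0 1]
T4·…·T1 = [-1 0 0 -4; 0 1 0 1; 0 2 1 6; 0 0 0 1]

T = [-1 0 0 -4; 0 1 0 1; 0 2 1 6; 0 0 0 1]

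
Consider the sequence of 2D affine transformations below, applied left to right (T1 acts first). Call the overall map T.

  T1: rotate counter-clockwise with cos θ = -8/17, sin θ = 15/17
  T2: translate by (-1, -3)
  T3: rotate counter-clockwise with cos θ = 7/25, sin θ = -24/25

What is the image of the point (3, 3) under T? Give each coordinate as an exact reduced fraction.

T(p) = (-1322/425, 1854/425)

T1 rotate counter-clockwise with cos θ = -8/17, sin θ = 15/17: (3, 3) → (-69/17, 21/17)
T2 translate by (-1, -3): (-69/17, 21/17) → (-86/17, -30/17)
T3 rotate counter-clockwise with cos θ = 7/25, sin θ = -24/25: (-86/17, -30/17) → (-1322/425, 1854/425)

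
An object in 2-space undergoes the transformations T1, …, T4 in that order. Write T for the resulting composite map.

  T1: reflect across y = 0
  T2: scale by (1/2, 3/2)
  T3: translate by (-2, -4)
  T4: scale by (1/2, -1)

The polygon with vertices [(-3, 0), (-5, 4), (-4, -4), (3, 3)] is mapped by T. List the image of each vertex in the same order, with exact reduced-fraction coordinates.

image vertices: (-7/4, 4), (-9/4, 10), (-2, -2), (-1/4, 17/2)

T1 reflect across y = 0: (-3, 0) → (-3, 0); (-5, 4) → (-5, -4); (-4, -4) → (-4, 4); (3, 3) → (3, -3)
T2 scale by (1/2, 3/2): (-3, 0) → (-3/2, 0); (-5, -4) → (-5/2, -6); (-4, 4) → (-2, 6); (3, -3) → (3/2, -9/2)
T3 translate by (-2, -4): (-3/2, 0) → (-7/2, -4); (-5/2, -6) → (-9/2, -10); (-2, 6) → (-4, 2); (3/2, -9/2) → (-1/2, -17/2)
T4 scale by (1/2, -1): (-7/2, -4) → (-7/4, 4); (-9/2, -10) → (-9/4, 10); (-4, 2) → (-2, -2); (-1/2, -17/2) → (-1/4, 17/2)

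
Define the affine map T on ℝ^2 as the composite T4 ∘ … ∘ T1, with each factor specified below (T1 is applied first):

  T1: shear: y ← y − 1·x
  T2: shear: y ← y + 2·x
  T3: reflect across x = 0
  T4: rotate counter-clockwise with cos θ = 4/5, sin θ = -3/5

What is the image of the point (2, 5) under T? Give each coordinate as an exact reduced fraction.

T(p) = (13/5, 34/5)

T1 shear: y ← y − 1·x: (2, 5) → (2, 3)
T2 shear: y ← y + 2·x: (2, 3) → (2, 7)
T3 reflect across x = 0: (2, 7) → (-2, 7)
T4 rotate counter-clockwise with cos θ = 4/5, sin θ = -3/5: (-2, 7) → (13/5, 34/5)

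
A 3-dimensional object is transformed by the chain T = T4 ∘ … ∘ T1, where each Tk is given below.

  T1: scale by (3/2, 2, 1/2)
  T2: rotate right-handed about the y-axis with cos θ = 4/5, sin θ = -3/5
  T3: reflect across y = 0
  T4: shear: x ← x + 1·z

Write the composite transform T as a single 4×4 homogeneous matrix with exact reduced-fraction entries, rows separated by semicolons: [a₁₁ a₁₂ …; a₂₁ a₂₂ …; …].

T1 = [3/2 0 0 0; 0 2 0 0; 0 0 1/2 0; 0 0 0 1]
T2·T1 = [6/5 0 -3/10 0; 0 2 0 0; 9/10 0 2/5 0; 0 0 0 1]
T3·…·T1 = [6/5 0 -3/10 0; 0 -2 0 0; 9/10 0 2/5 0; 0 0 0 1]
T4·…·T1 = [21/10 0 1/10 0; 0 -2 0 0; 9/10 0 2/5 0; 0 0 0 1]

T = [21/10 0 1/10 0; 0 -2 0 0; 9/10 0 2/5 0; 0 0 0 1]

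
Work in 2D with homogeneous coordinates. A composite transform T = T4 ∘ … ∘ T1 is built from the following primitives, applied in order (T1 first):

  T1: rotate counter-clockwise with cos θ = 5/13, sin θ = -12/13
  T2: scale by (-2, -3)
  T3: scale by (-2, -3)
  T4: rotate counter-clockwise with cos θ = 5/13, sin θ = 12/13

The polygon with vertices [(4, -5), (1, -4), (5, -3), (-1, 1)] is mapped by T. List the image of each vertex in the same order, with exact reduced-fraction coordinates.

T1 rotate counter-clockwise with cos θ = 5/13, sin θ = -12/13: (4, -5) → (-40/13, -73/13); (1, -4) → (-43/13, -32/13); (5, -3) → (-11/13, -75/13); (-1, 1) → (7/13, 17/13)
T2 scale by (-2, -3): (-40/13, -73/13) → (80/13, 219/13); (-43/13, -32/13) → (86/13, 96/13); (-11/13, -75/13) → (22/13, 225/13); (7/13, 17/13) → (-14/13, -51/13)
T3 scale by (-2, -3): (80/13, 219/13) → (-160/13, -657/13); (86/13, 96/13) → (-172/13, -288/13); (22/13, 225/13) → (-44/13, -675/13); (-14/13, -51/13) → (28/13, 153/13)
T4 rotate counter-clockwise with cos θ = 5/13, sin θ = 12/13: (-160/13, -657/13) → (7084/169, -5205/169); (-172/13, -288/13) → (2596/169, -3504/169); (-44/13, -675/13) → (7880/169, -3903/169); (28/13, 153/13) → (-1696/169, 1101/169)

image vertices: (7084/169, -5205/169), (2596/169, -3504/169), (7880/169, -3903/169), (-1696/169, 1101/169)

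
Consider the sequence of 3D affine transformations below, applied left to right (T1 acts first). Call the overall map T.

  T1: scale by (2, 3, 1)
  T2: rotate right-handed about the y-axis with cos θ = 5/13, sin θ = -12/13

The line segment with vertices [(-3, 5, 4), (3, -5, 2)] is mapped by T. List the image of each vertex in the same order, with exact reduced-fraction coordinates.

image vertices: (-6, 15, -4), (6/13, -15, 82/13)

T1 scale by (2, 3, 1): (-3, 5, 4) → (-6, 15, 4); (3, -5, 2) → (6, -15, 2)
T2 rotate right-handed about the y-axis with cos θ = 5/13, sin θ = -12/13: (-6, 15, 4) → (-6, 15, -4); (6, -15, 2) → (6/13, -15, 82/13)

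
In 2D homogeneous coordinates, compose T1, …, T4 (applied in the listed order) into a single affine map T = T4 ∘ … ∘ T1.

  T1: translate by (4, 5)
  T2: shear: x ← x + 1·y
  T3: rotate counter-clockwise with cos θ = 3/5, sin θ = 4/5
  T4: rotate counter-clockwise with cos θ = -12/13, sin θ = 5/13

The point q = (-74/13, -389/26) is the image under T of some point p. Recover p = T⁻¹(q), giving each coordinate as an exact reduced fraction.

p = (-3/2, 5)

T1 = [1 0 4; 0 1 5; 0 0 1]
T2·T1 = [1 1 9; 0 1 5; 0 0 1]
T3·…·T1 = [3/5 -1/5 7/5; 4/5 7/5 51/5; 0 0 1]
T4·…·T1 = [-56/65 -23/65 -339/65; -33/65 -89/65 -577/65; 0 0 1]
det M = 1; M⁻¹ = [-89/65 23/65 -4; 33/65 -56/65 -5; 0 0 1]
M⁻¹ · (-74/13, -389/26)ᵀ = (-3/2, 5)ᵀ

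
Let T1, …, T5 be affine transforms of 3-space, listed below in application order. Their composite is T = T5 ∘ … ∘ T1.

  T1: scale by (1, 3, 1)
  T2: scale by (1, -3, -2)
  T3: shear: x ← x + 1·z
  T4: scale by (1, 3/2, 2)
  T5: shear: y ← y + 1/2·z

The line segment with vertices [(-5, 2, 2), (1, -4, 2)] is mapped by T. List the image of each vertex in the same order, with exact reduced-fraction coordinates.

image vertices: (-9, -31, -8), (-3, 50, -8)

T1 scale by (1, 3, 1): (-5, 2, 2) → (-5, 6, 2); (1, -4, 2) → (1, -12, 2)
T2 scale by (1, -3, -2): (-5, 6, 2) → (-5, -18, -4); (1, -12, 2) → (1, 36, -4)
T3 shear: x ← x + 1·z: (-5, -18, -4) → (-9, -18, -4); (1, 36, -4) → (-3, 36, -4)
T4 scale by (1, 3/2, 2): (-9, -18, -4) → (-9, -27, -8); (-3, 36, -4) → (-3, 54, -8)
T5 shear: y ← y + 1/2·z: (-9, -27, -8) → (-9, -31, -8); (-3, 54, -8) → (-3, 50, -8)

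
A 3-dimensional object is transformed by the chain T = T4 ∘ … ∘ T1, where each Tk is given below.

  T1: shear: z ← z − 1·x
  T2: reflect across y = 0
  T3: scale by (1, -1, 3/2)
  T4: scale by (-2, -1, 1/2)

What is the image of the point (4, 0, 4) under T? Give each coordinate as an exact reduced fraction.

T1 shear: z ← z − 1·x: (4, 0, 4) → (4, 0, 0)
T2 reflect across y = 0: (4, 0, 0) → (4, 0, 0)
T3 scale by (1, -1, 3/2): (4, 0, 0) → (4, 0, 0)
T4 scale by (-2, -1, 1/2): (4, 0, 0) → (-8, 0, 0)

T(p) = (-8, 0, 0)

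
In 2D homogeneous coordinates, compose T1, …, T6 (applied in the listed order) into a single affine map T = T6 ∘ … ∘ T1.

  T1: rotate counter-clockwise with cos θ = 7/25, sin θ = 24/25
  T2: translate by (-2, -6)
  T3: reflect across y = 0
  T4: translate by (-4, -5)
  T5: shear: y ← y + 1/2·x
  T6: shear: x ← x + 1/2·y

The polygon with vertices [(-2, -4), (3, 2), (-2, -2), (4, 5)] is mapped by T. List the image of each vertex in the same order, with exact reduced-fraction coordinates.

image vertices: (-69/50, 67/25), (-1007/100, -299/50), (-203/50, 29/25), (-711/50, -227/25)

T1 rotate counter-clockwise with cos θ = 7/25, sin θ = 24/25: (-2, -4) → (82/25, -76/25); (3, 2) → (-27/25, 86/25); (-2, -2) → (34/25, -62/25); (4, 5) → (-92/25, 131/25)
T2 translate by (-2, -6): (82/25, -76/25) → (32/25, -226/25); (-27/25, 86/25) → (-77/25, -64/25); (34/25, -62/25) → (-16/25, -212/25); (-92/25, 131/25) → (-142/25, -19/25)
T3 reflect across y = 0: (32/25, -226/25) → (32/25, 226/25); (-77/25, -64/25) → (-77/25, 64/25); (-16/25, -212/25) → (-16/25, 212/25); (-142/25, -19/25) → (-142/25, 19/25)
T4 translate by (-4, -5): (32/25, 226/25) → (-68/25, 101/25); (-77/25, 64/25) → (-177/25, -61/25); (-16/25, 212/25) → (-116/25, 87/25); (-142/25, 19/25) → (-242/25, -106/25)
T5 shear: y ← y + 1/2·x: (-68/25, 101/25) → (-68/25, 67/25); (-177/25, -61/25) → (-177/25, -299/50); (-116/25, 87/25) → (-116/25, 29/25); (-242/25, -106/25) → (-242/25, -227/25)
T6 shear: x ← x + 1/2·y: (-68/25, 67/25) → (-69/50, 67/25); (-177/25, -299/50) → (-1007/100, -299/50); (-116/25, 29/25) → (-203/50, 29/25); (-242/25, -227/25) → (-711/50, -227/25)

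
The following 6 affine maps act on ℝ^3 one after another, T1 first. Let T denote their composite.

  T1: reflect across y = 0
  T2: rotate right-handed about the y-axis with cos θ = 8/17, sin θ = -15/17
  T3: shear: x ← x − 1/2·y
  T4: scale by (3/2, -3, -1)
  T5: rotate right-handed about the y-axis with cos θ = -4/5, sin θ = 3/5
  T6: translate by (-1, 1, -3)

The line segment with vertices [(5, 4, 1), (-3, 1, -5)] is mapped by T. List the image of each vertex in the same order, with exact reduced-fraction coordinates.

T1 reflect across y = 0: (5, 4, 1) → (5, -4, 1); (-3, 1, -5) → (-3, -1, -5)
T2 rotate right-handed about the y-axis with cos θ = 8/17, sin θ = -15/17: (5, -4, 1) → (25/17, -4, 83/17); (-3, -1, -5) → (3, -1, -5)
T3 shear: x ← x − 1/2·y: (25/17, -4, 83/17) → (59/17, -4, 83/17); (3, -1, -5) → (7/2, -1, -5)
T4 scale by (3/2, -3, -1): (59/17, -4, 83/17) → (177/34, 12, -83/17); (7/2, -1, -5) → (21/4, 3, 5)
T5 rotate right-handed about the y-axis with cos θ = -4/5, sin θ = 3/5: (177/34, 12, -83/17) → (-603/85, 12, 133/170); (21/4, 3, 5) → (-6/5, 3, -143/20)
T6 translate by (-1, 1, -3): (-603/85, 12, 133/170) → (-688/85, 13, -377/170); (-6/5, 3, -143/20) → (-11/5, 4, -203/20)

image vertices: (-688/85, 13, -377/170), (-11/5, 4, -203/20)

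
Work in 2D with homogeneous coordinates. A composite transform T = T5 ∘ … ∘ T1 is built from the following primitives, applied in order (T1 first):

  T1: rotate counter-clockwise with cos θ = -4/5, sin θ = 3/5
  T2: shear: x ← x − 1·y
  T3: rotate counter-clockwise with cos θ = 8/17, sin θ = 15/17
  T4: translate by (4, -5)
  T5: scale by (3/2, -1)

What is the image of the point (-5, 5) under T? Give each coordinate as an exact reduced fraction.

T1 rotate counter-clockwise with cos θ = -4/5, sin θ = 3/5: (-5, 5) → (1, -7)
T2 shear: x ← x − 1·y: (1, -7) → (8, -7)
T3 rotate counter-clockwise with cos θ = 8/17, sin θ = 15/17: (8, -7) → (169/17, 64/17)
T4 translate by (4, -5): (169/17, 64/17) → (237/17, -21/17)
T5 scale by (3/2, -1): (237/17, -21/17) → (711/34, 21/17)

T(p) = (711/34, 21/17)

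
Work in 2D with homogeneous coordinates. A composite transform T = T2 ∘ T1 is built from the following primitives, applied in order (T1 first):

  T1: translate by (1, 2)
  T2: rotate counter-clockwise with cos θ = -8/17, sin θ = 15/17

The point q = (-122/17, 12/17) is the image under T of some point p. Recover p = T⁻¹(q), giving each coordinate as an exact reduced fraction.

p = (3, 4)

T1 = [1 0 1; 0 1 2; 0 0 1]
T2·T1 = [-8/17 -15/17 -38/17; 15/17 -8/17 -1/17; 0 0 1]
det M = 1; M⁻¹ = [-8/17 15/17 -1; -15/17 -8/17 -2; 0 0 1]
M⁻¹ · (-122/17, 12/17)ᵀ = (3, 4)ᵀ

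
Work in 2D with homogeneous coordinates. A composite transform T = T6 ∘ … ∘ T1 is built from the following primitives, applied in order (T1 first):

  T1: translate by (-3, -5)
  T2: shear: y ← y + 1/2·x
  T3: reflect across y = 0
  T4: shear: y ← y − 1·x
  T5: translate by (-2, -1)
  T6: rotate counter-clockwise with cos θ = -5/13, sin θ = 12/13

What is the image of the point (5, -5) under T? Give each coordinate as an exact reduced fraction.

T1 translate by (-3, -5): (5, -5) → (2, -10)
T2 shear: y ← y + 1/2·x: (2, -10) → (2, -9)
T3 reflect across y = 0: (2, -9) → (2, 9)
T4 shear: y ← y − 1·x: (2, 9) → (2, 7)
T5 translate by (-2, -1): (2, 7) → (0, 6)
T6 rotate counter-clockwise with cos θ = -5/13, sin θ = 12/13: (0, 6) → (-72/13, -30/13)

T(p) = (-72/13, -30/13)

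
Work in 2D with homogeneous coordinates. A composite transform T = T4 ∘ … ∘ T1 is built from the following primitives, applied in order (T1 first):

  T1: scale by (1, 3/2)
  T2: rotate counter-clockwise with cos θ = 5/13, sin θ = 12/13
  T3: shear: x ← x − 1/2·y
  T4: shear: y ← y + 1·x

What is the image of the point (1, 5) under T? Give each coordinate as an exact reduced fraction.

T(p) = (-439/52, -241/52)

T1 scale by (1, 3/2): (1, 5) → (1, 15/2)
T2 rotate counter-clockwise with cos θ = 5/13, sin θ = 12/13: (1, 15/2) → (-85/13, 99/26)
T3 shear: x ← x − 1/2·y: (-85/13, 99/26) → (-439/52, 99/26)
T4 shear: y ← y + 1·x: (-439/52, 99/26) → (-439/52, -241/52)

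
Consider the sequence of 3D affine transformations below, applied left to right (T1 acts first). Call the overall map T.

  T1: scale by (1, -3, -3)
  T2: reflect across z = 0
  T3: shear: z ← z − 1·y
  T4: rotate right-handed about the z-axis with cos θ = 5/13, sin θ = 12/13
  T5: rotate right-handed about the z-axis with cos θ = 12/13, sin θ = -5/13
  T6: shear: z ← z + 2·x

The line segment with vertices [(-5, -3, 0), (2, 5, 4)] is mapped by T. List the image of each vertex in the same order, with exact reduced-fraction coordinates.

image vertices: (-1671/169, 485/169, -4863/169), (2025/169, -1562/169, 8613/169)

T1 scale by (1, -3, -3): (-5, -3, 0) → (-5, 9, 0); (2, 5, 4) → (2, -15, -12)
T2 reflect across z = 0: (-5, 9, 0) → (-5, 9, 0); (2, -15, -12) → (2, -15, 12)
T3 shear: z ← z − 1·y: (-5, 9, 0) → (-5, 9, -9); (2, -15, 12) → (2, -15, 27)
T4 rotate right-handed about the z-axis with cos θ = 5/13, sin θ = 12/13: (-5, 9, -9) → (-133/13, -15/13, -9); (2, -15, 27) → (190/13, -51/13, 27)
T5 rotate right-handed about the z-axis with cos θ = 12/13, sin θ = -5/13: (-133/13, -15/13, -9) → (-1671/169, 485/169, -9); (190/13, -51/13, 27) → (2025/169, -1562/169, 27)
T6 shear: z ← z + 2·x: (-1671/169, 485/169, -9) → (-1671/169, 485/169, -4863/169); (2025/169, -1562/169, 27) → (2025/169, -1562/169, 8613/169)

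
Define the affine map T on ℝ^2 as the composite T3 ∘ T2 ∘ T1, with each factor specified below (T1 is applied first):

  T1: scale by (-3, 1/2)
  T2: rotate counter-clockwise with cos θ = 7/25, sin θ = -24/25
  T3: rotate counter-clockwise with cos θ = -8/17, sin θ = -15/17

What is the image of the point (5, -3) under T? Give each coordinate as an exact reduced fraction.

T(p) = (12741/850, -681/425)

T1 scale by (-3, 1/2): (5, -3) → (-15, -3/2)
T2 rotate counter-clockwise with cos θ = 7/25, sin θ = -24/25: (-15, -3/2) → (-141/25, 699/50)
T3 rotate counter-clockwise with cos θ = -8/17, sin θ = -15/17: (-141/25, 699/50) → (12741/850, -681/425)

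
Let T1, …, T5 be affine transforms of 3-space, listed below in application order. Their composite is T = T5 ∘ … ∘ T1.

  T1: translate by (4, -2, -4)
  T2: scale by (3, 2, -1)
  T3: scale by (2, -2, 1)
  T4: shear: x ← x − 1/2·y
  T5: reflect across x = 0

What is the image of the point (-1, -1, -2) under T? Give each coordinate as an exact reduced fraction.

T(p) = (-12, 12, 6)

T1 translate by (4, -2, -4): (-1, -1, -2) → (3, -3, -6)
T2 scale by (3, 2, -1): (3, -3, -6) → (9, -6, 6)
T3 scale by (2, -2, 1): (9, -6, 6) → (18, 12, 6)
T4 shear: x ← x − 1/2·y: (18, 12, 6) → (12, 12, 6)
T5 reflect across x = 0: (12, 12, 6) → (-12, 12, 6)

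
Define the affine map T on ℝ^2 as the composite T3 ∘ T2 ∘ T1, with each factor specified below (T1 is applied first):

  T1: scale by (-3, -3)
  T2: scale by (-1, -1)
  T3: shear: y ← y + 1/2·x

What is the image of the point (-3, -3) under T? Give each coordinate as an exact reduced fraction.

T(p) = (-9, -27/2)

T1 scale by (-3, -3): (-3, -3) → (9, 9)
T2 scale by (-1, -1): (9, 9) → (-9, -9)
T3 shear: y ← y + 1/2·x: (-9, -9) → (-9, -27/2)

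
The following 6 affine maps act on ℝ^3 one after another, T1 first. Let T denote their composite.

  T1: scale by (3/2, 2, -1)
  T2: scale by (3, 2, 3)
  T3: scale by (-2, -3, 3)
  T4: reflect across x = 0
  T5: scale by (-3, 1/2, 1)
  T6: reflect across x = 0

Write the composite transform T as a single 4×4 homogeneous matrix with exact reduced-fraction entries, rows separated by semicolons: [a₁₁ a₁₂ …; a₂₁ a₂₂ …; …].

T = [27 0 0 0; 0 -6 0 0; 0 0 -9 0; 0 0 0 1]

T1 = [3/2 0 0 0; 0 2 0 0; 0 0 -1 0; 0 0 0 1]
T2·T1 = [9/2 0 0 0; 0 4 0 0; 0 0 -3 0; 0 0 0 1]
T3·…·T1 = [-9 0 0 0; 0 -12 0 0; 0 0 -9 0; 0 0 0 1]
T4·…·T1 = [9 0 0 0; 0 -12 0 0; 0 0 -9 0; 0 0 0 1]
T5·…·T1 = [-27 0 0 0; 0 -6 0 0; 0 0 -9 0; 0 0 0 1]
T6·…·T1 = [27 0 0 0; 0 -6 0 0; 0 0 -9 0; 0 0 0 1]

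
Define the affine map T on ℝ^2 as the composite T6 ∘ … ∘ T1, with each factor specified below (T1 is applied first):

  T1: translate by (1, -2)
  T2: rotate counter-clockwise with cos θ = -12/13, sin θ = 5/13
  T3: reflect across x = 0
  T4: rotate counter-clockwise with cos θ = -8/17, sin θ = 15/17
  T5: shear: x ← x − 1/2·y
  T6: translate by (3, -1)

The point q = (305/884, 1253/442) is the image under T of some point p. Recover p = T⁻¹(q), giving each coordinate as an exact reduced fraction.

T1 = [1 0 1; 0 1 -2; 0 0 1]
T2·T1 = [-12/13 -5/13 -2/13; 5/13 -12/13 29/13; 0 0 1]
T3·…·T1 = [12/13 5/13 2/13; 5/13 -12/13 29/13; 0 0 1]
T4·…·T1 = [-171/221 140/221 -451/221; 140/221 171/221 -202/221; 0 0 1]
T5·…·T1 = [-241/221 109/442 -350/221; 140/221 171/221 -202/221; 0 0 1]
T6·…·T1 = [-241/221 109/442 313/221; 140/221 171/221 -423/221; 0 0 1]
det M = -1; M⁻¹ = [-171/221 109/442 693/442; 140/221 241/221 263/221; 0 0 1]
M⁻¹ · (305/884, 1253/442)ᵀ = (2, 9/2)ᵀ

p = (2, 9/2)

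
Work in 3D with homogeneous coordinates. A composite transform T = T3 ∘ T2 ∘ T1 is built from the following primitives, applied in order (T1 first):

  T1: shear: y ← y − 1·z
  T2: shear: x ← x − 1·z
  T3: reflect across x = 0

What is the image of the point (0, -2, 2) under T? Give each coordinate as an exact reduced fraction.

T1 shear: y ← y − 1·z: (0, -2, 2) → (0, -4, 2)
T2 shear: x ← x − 1·z: (0, -4, 2) → (-2, -4, 2)
T3 reflect across x = 0: (-2, -4, 2) → (2, -4, 2)

T(p) = (2, -4, 2)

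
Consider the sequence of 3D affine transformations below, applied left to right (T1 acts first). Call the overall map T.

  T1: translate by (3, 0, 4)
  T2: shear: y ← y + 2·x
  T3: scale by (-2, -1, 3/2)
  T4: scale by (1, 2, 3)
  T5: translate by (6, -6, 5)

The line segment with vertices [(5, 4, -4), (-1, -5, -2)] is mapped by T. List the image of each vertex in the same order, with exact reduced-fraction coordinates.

image vertices: (-10, -46, 5), (2, -4, 14)

T1 translate by (3, 0, 4): (5, 4, -4) → (8, 4, 0); (-1, -5, -2) → (2, -5, 2)
T2 shear: y ← y + 2·x: (8, 4, 0) → (8, 20, 0); (2, -5, 2) → (2, -1, 2)
T3 scale by (-2, -1, 3/2): (8, 20, 0) → (-16, -20, 0); (2, -1, 2) → (-4, 1, 3)
T4 scale by (1, 2, 3): (-16, -20, 0) → (-16, -40, 0); (-4, 1, 3) → (-4, 2, 9)
T5 translate by (6, -6, 5): (-16, -40, 0) → (-10, -46, 5); (-4, 2, 9) → (2, -4, 14)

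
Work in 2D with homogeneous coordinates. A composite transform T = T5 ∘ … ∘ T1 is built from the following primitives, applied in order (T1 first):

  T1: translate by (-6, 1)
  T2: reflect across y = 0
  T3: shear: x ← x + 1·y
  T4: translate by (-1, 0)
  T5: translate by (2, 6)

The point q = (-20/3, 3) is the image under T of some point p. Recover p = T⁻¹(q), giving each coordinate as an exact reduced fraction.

p = (4/3, 2)

T1 = [1 0 -6; 0 1 1; 0 0 1]
T2·T1 = [1 0 -6; 0 -1 -1; 0 0 1]
T3·…·T1 = [1 -1 -7; 0 -1 -1; 0 0 1]
T4·…·T1 = [1 -1 -8; 0 -1 -1; 0 0 1]
T5·…·T1 = [1 -1 -6; 0 -1 5; 0 0 1]
det M = -1; M⁻¹ = [1 -1 11; 0 -1 5; 0 0 1]
M⁻¹ · (-20/3, 3)ᵀ = (4/3, 2)ᵀ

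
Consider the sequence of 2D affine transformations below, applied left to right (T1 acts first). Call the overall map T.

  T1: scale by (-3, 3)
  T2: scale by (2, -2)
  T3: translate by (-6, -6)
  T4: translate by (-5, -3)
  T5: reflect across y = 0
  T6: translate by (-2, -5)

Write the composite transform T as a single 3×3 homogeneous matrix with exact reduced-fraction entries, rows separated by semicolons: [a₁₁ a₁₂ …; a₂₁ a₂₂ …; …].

T1 = [-3 0 0; 0 3 0; 0 0 1]
T2·T1 = [-6 0 0; 0 -6 0; 0 0 1]
T3·…·T1 = [-6 0 -6; 0 -6 -6; 0 0 1]
T4·…·T1 = [-6 0 -11; 0 -6 -9; 0 0 1]
T5·…·T1 = [-6 0 -11; 0 6 9; 0 0 1]
T6·…·T1 = [-6 0 -13; 0 6 4; 0 0 1]

T = [-6 0 -13; 0 6 4; 0 0 1]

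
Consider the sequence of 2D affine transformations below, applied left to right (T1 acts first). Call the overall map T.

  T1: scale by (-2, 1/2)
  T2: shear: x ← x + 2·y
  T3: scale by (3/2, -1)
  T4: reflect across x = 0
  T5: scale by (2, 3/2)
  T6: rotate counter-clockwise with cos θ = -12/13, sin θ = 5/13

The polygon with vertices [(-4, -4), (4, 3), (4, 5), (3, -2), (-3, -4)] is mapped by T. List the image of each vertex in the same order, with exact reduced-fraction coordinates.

T1 scale by (-2, 1/2): (-4, -4) → (8, -2); (4, 3) → (-8, 3/2); (4, 5) → (-8, 5/2); (3, -2) → (-6, -1); (-3, -4) → (6, -2)
T2 shear: x ← x + 2·y: (8, -2) → (4, -2); (-8, 3/2) → (-5, 3/2); (-8, 5/2) → (-3, 5/2); (-6, -1) → (-8, -1); (6, -2) → (2, -2)
T3 scale by (3/2, -1): (4, -2) → (6, 2); (-5, 3/2) → (-15/2, -3/2); (-3, 5/2) → (-9/2, -5/2); (-8, -1) → (-12, 1); (2, -2) → (3, 2)
T4 reflect across x = 0: (6, 2) → (-6, 2); (-15/2, -3/2) → (15/2, -3/2); (-9/2, -5/2) → (9/2, -5/2); (-12, 1) → (12, 1); (3, 2) → (-3, 2)
T5 scale by (2, 3/2): (-6, 2) → (-12, 3); (15/2, -3/2) → (15, -9/4); (9/2, -5/2) → (9, -15/4); (12, 1) → (24, 3/2); (-3, 2) → (-6, 3)
T6 rotate counter-clockwise with cos θ = -12/13, sin θ = 5/13: (-12, 3) → (129/13, -96/13); (15, -9/4) → (-675/52, 102/13); (9, -15/4) → (-357/52, 90/13); (24, 3/2) → (-591/26, 102/13); (-6, 3) → (57/13, -66/13)

image vertices: (129/13, -96/13), (-675/52, 102/13), (-357/52, 90/13), (-591/26, 102/13), (57/13, -66/13)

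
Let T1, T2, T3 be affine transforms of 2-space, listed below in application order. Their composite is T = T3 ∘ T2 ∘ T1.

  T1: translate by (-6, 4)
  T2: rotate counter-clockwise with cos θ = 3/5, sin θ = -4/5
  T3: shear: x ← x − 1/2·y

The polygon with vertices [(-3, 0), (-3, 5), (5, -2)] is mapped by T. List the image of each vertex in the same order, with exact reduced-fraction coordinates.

T1 translate by (-6, 4): (-3, 0) → (-9, 4); (-3, 5) → (-9, 9); (5, -2) → (-1, 2)
T2 rotate counter-clockwise with cos θ = 3/5, sin θ = -4/5: (-9, 4) → (-11/5, 48/5); (-9, 9) → (9/5, 63/5); (-1, 2) → (1, 2)
T3 shear: x ← x − 1/2·y: (-11/5, 48/5) → (-7, 48/5); (9/5, 63/5) → (-9/2, 63/5); (1, 2) → (0, 2)

image vertices: (-7, 48/5), (-9/2, 63/5), (0, 2)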